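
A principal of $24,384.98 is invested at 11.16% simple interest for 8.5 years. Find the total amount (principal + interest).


Total amount formula: A = P(1 + rt) = P + P·r·t
Interest: I = P × r × t = $24,384.98 × 0.1116 × 8.5 = $23,131.59
A = P + I = $24,384.98 + $23,131.59 = $47,516.57

A = P + I = P(1 + rt) = $47,516.57


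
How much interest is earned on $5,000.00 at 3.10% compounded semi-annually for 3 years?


Compound interest earned = final amount − principal.
A = P(1 + r/n)^(nt) = $5,000.00 × (1 + 0.031/2)^(2 × 3) = $5,483.40
Interest = A − P = $5,483.40 − $5,000.00 = $483.40

Interest = A - P = $483.40


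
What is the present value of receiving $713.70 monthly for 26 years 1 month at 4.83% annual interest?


Present value of an ordinary annuity: PV = PMT × (1 − (1 + r)^(−n)) / r
Monthly rate r = 0.0483/12 = 0.004025, n = 313
PV = $713.70 × (1 − (1 + 0.0483/12)^(−313)) / (0.0483/12)
PV = $713.70 × 177.783365
PV = $126,883.99

PV = PMT × (1-(1+r)^(-n))/r = $126,883.99


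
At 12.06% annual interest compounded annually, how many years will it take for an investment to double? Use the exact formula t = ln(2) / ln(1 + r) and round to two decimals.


Doubling condition: (1 + r)^t = 2
Take ln of both sides: t × ln(1 + r) = ln(2)
t = ln(2) / ln(1 + r)
t = 0.693147 / 0.113864
t = 6.09

t = ln(2) / ln(1 + r) = 6.09 years


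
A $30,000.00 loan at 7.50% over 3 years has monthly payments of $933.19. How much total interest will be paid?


Total paid over the life of the loan = PMT × n.
Total paid = $933.19 × 36 = $33,594.84
Total interest = total paid − principal = $33,594.84 − $30,000.00 = $3,594.84

Total interest = (PMT × n) - PV = $3,594.84


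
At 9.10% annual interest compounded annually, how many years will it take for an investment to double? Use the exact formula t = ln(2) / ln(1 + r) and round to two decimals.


Doubling condition: (1 + r)^t = 2
Take ln of both sides: t × ln(1 + r) = ln(2)
t = ln(2) / ln(1 + r)
t = 0.693147 / 0.087095
t = 7.96

t = ln(2) / ln(1 + r) = 7.96 years


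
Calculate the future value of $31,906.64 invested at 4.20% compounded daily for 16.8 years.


Compound interest formula: A = P(1 + r/n)^(nt)
A = $31,906.64 × (1 + 0.042/365)^(365 × 16.8)
Growth factor: (1 + 0.042/365)^6132 = 2.024979
A = $31,906.64 × 2.024979
A = $64,610.28

A = P(1 + r/n)^(nt) = $64,610.28


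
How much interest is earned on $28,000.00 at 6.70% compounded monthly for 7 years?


Compound interest earned = final amount − principal.
A = P(1 + r/n)^(nt) = $28,000.00 × (1 + 0.067/12)^(12 × 7) = $44,696.72
Interest = A − P = $44,696.72 − $28,000.00 = $16,696.72

Interest = A - P = $16,696.72


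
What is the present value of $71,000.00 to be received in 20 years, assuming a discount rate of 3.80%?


Present value formula: PV = FV / (1 + r)^t
PV = $71,000.00 / (1 + 0.038)^20
PV = $71,000.00 / 2.1083712
PV = $33,675.28

PV = FV / (1 + r)^t = $33,675.28


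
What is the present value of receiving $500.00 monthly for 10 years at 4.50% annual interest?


Present value of an ordinary annuity: PV = PMT × (1 − (1 + r)^(−n)) / r
Monthly rate r = 0.045/12 = 0.00375, n = 120
PV = $500.00 × (1 − (1 + 0.045/12)^(−120)) / (0.045/12)
PV = $500.00 × 96.489324
PV = $48,244.66

PV = PMT × (1-(1+r)^(-n))/r = $48,244.66


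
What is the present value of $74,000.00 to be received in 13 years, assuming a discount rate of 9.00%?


Present value formula: PV = FV / (1 + r)^t
PV = $74,000.00 / (1 + 0.09)^13
PV = $74,000.00 / 3.065805
PV = $24,137.22

PV = FV / (1 + r)^t = $24,137.22


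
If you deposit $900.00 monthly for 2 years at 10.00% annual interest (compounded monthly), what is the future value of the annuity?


Future value of an ordinary annuity: FV = PMT × ((1 + r)^n − 1) / r
Monthly rate r = 0.1/12 ≈ 0.00833333, n = 24
FV = $900.00 × ((1 + 0.1/12)^24 − 1) / (0.1/12)
FV = $900.00 × 26.446915
FV = $23,802.22

FV = PMT × ((1+r)^n - 1)/r = $23,802.22


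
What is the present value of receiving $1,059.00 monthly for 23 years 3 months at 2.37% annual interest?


Present value of an ordinary annuity: PV = PMT × (1 − (1 + r)^(−n)) / r
Monthly rate r = 0.0237/12 = 0.001975, n = 279
PV = $1,059.00 × (1 − (1 + 0.0237/12)^(−279)) / (0.0237/12)
PV = $1,059.00 × 214.343276
PV = $226,989.53

PV = PMT × (1-(1+r)^(-n))/r = $226,989.53


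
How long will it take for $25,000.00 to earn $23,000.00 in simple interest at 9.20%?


Rearrange the simple interest formula for t:
I = P × r × t  ⇒  t = I / (P × r)
t = $23,000.00 / ($25,000.00 × 0.092)
t = 10

t = I/(P×r) = 10 years


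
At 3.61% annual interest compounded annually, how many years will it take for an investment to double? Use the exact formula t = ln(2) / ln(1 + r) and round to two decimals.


Doubling condition: (1 + r)^t = 2
Take ln of both sides: t × ln(1 + r) = ln(2)
t = ln(2) / ln(1 + r)
t = 0.693147 / 0.035464
t = 19.55

t = ln(2) / ln(1 + r) = 19.55 years


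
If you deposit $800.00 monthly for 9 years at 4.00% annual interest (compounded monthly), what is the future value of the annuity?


Future value of an ordinary annuity: FV = PMT × ((1 + r)^n − 1) / r
Monthly rate r = 0.04/12 ≈ 0.00333333, n = 108
FV = $800.00 × ((1 + 0.04/12)^108 − 1) / (0.04/12)
FV = $800.00 × 129.741474
FV = $103,793.18

FV = PMT × ((1+r)^n - 1)/r = $103,793.18


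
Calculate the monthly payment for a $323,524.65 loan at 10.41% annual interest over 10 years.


Loan payment formula: PMT = PV × r / (1 − (1 + r)^(−n))
Monthly rate r = 0.1041/12 = 0.008675, n = 120 months
Denominator: 1 − (1 + 0.1041/12)^(−120) = 0.645310
PMT = $323,524.65 × (0.1041/12) / 0.645310
PMT = $4,349.19 per month

PMT = PV × r / (1-(1+r)^(-n)) = $4,349.19/month


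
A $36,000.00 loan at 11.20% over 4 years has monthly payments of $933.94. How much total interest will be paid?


Total paid over the life of the loan = PMT × n.
Total paid = $933.94 × 48 = $44,829.12
Total interest = total paid − principal = $44,829.12 − $36,000.00 = $8,829.12

Total interest = (PMT × n) - PV = $8,829.12


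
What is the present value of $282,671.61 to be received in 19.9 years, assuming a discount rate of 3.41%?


Present value formula: PV = FV / (1 + r)^t
PV = $282,671.61 / (1 + 0.0341)^19.9
PV = $282,671.61 / 1.94892223
PV = $145,039.96

PV = FV / (1 + r)^t = $145,039.96


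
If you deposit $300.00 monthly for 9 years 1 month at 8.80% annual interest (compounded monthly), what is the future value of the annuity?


Future value of an ordinary annuity: FV = PMT × ((1 + r)^n − 1) / r
Monthly rate r = 0.088/12 ≈ 0.00733333, n = 109
FV = $300.00 × ((1 + 0.088/12)^109 − 1) / (0.088/12)
FV = $300.00 × 166.033692
FV = $49,810.11

FV = PMT × ((1+r)^n - 1)/r = $49,810.11


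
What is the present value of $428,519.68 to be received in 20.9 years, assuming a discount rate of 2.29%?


Present value formula: PV = FV / (1 + r)^t
PV = $428,519.68 / (1 + 0.0229)^20.9
PV = $428,519.68 / 1.6051419
PV = $266,966.85

PV = FV / (1 + r)^t = $266,966.85


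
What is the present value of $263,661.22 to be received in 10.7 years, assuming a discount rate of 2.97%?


Present value formula: PV = FV / (1 + r)^t
PV = $263,661.22 / (1 + 0.0297)^10.7
PV = $263,661.22 / 1.3677434
PV = $192,770.97

PV = FV / (1 + r)^t = $192,770.97


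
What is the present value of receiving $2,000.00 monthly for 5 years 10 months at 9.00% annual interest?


Present value of an ordinary annuity: PV = PMT × (1 − (1 + r)^(−n)) / r
Monthly rate r = 0.09/12 = 0.0075, n = 70
PV = $2,000.00 × (1 − (1 + 0.09/12)^(−70)) / (0.09/12)
PV = $2,000.00 × 54.304622
PV = $108,609.24

PV = PMT × (1-(1+r)^(-n))/r = $108,609.24


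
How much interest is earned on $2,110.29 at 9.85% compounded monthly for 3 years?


Compound interest earned = final amount − principal.
A = P(1 + r/n)^(nt) = $2,110.29 × (1 + 0.0985/12)^(12 × 3) = $2,832.39
Interest = A − P = $2,832.39 − $2,110.29 = $722.10

Interest = A - P = $722.10


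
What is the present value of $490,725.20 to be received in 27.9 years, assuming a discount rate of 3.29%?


Present value formula: PV = FV / (1 + r)^t
PV = $490,725.20 / (1 + 0.0329)^27.9
PV = $490,725.20 / 2.4673226
PV = $198,889.76

PV = FV / (1 + r)^t = $198,889.76


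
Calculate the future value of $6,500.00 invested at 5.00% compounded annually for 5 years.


Compound interest formula: A = P(1 + r/n)^(nt)
A = $6,500.00 × (1 + 0.05/1)^(1 × 5)
Growth factor: (1 + 0.05/1)^5 = 1.276282
A = $6,500.00 × 1.276282
A = $8,295.83

A = P(1 + r/n)^(nt) = $8,295.83


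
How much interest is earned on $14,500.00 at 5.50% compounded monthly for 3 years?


Compound interest earned = final amount − principal.
A = P(1 + r/n)^(nt) = $14,500.00 × (1 + 0.055/12)^(12 × 3) = $17,094.75
Interest = A − P = $17,094.75 − $14,500.00 = $2,594.75

Interest = A - P = $2,594.75


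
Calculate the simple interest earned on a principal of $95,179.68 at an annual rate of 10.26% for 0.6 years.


Simple interest formula: I = P × r × t
I = $95,179.68 × 0.1026 × 0.6
I = $5,859.26

I = P × r × t = $5,859.26


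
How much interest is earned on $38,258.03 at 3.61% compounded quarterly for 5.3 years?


Compound interest earned = final amount − principal.
A = P(1 + r/n)^(nt) = $38,258.03 × (1 + 0.0361/4)^(4 × 5.3) = $46,285.34
Interest = A − P = $46,285.34 − $38,258.03 = $8,027.31

Interest = A - P = $8,027.31


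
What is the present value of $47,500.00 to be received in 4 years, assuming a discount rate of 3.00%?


Present value formula: PV = FV / (1 + r)^t
PV = $47,500.00 / (1 + 0.03)^4
PV = $47,500.00 / 1.125509
PV = $42,203.13

PV = FV / (1 + r)^t = $42,203.13


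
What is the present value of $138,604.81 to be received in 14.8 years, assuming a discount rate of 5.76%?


Present value formula: PV = FV / (1 + r)^t
PV = $138,604.81 / (1 + 0.0576)^14.8
PV = $138,604.81 / 2.2906427
PV = $60,509.14

PV = FV / (1 + r)^t = $60,509.14


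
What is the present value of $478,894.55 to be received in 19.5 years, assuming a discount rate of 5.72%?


Present value formula: PV = FV / (1 + r)^t
PV = $478,894.55 / (1 + 0.0572)^19.5
PV = $478,894.55 / 2.9584519
PV = $161,873.36

PV = FV / (1 + r)^t = $161,873.36


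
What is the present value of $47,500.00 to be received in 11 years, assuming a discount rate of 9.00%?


Present value formula: PV = FV / (1 + r)^t
PV = $47,500.00 / (1 + 0.09)^11
PV = $47,500.00 / 2.580426
PV = $18,407.81

PV = FV / (1 + r)^t = $18,407.81


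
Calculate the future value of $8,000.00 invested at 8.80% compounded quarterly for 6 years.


Compound interest formula: A = P(1 + r/n)^(nt)
A = $8,000.00 × (1 + 0.088/4)^(4 × 6)
Growth factor: (1 + 0.088/4)^24 = 1.685860
A = $8,000.00 × 1.685860
A = $13,486.88

A = P(1 + r/n)^(nt) = $13,486.88


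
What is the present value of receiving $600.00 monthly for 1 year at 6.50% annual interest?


Present value of an ordinary annuity: PV = PMT × (1 − (1 + r)^(−n)) / r
Monthly rate r = 0.065/12 ≈ 0.00541667, n = 12
PV = $600.00 × (1 − (1 + 0.065/12)^(−12)) / (0.065/12)
PV = $600.00 × 11.587967
PV = $6,952.78

PV = PMT × (1-(1+r)^(-n))/r = $6,952.78


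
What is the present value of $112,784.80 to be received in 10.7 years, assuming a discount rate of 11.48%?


Present value formula: PV = FV / (1 + r)^t
PV = $112,784.80 / (1 + 0.1148)^10.7
PV = $112,784.80 / 3.198950
PV = $35,256.82

PV = FV / (1 + r)^t = $35,256.82


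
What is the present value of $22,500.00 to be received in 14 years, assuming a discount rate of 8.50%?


Present value formula: PV = FV / (1 + r)^t
PV = $22,500.00 / (1 + 0.085)^14
PV = $22,500.00 / 3.133404
PV = $7,180.69

PV = FV / (1 + r)^t = $7,180.69


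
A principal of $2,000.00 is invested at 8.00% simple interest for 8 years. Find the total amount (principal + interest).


Total amount formula: A = P(1 + rt) = P + P·r·t
Interest: I = P × r × t = $2,000.00 × 0.08 × 8 = $1,280.00
A = P + I = $2,000.00 + $1,280.00 = $3,280.00

A = P + I = P(1 + rt) = $3,280.00


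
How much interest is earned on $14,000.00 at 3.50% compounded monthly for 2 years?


Compound interest earned = final amount − principal.
A = P(1 + r/n)^(nt) = $14,000.00 × (1 + 0.035/12)^(12 × 2) = $15,013.58
Interest = A − P = $15,013.58 − $14,000.00 = $1,013.58

Interest = A - P = $1,013.58


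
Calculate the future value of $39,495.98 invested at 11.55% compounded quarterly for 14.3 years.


Compound interest formula: A = P(1 + r/n)^(nt)
A = $39,495.98 × (1 + 0.1155/4)^(4 × 14.3)
Growth factor: (1 + 0.1155/4)^57.2 = 5.0949692
A = $39,495.98 × 5.0949692
A = $201,230.80

A = P(1 + r/n)^(nt) = $201,230.80


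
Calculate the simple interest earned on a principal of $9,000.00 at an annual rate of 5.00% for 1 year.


Simple interest formula: I = P × r × t
I = $9,000.00 × 0.05 × 1
I = $450.00

I = P × r × t = $450.00


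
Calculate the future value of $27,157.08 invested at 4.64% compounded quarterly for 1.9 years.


Compound interest formula: A = P(1 + r/n)^(nt)
A = $27,157.08 × (1 + 0.0464/4)^(4 × 1.9)
Growth factor: (1 + 0.0464/4)^7.6 = 1.091609
A = $27,157.08 × 1.091609
A = $29,644.91

A = P(1 + r/n)^(nt) = $29,644.91


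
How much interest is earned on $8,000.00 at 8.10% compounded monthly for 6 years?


Compound interest earned = final amount − principal.
A = P(1 + r/n)^(nt) = $8,000.00 × (1 + 0.081/12)^(12 × 6) = $12,985.18
Interest = A − P = $12,985.18 − $8,000.00 = $4,985.18

Interest = A - P = $4,985.18


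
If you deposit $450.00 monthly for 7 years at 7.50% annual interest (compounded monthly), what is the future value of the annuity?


Future value of an ordinary annuity: FV = PMT × ((1 + r)^n − 1) / r
Monthly rate r = 0.075/12 = 0.00625, n = 84
FV = $450.00 × ((1 + 0.075/12)^84 − 1) / (0.075/12)
FV = $450.00 × 110.031871
FV = $49,514.34

FV = PMT × ((1+r)^n - 1)/r = $49,514.34


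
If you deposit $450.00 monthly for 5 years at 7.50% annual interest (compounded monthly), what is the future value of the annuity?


Future value of an ordinary annuity: FV = PMT × ((1 + r)^n − 1) / r
Monthly rate r = 0.075/12 = 0.00625, n = 60
FV = $450.00 × ((1 + 0.075/12)^60 − 1) / (0.075/12)
FV = $450.00 × 72.527105
FV = $32,637.20

FV = PMT × ((1+r)^n - 1)/r = $32,637.20


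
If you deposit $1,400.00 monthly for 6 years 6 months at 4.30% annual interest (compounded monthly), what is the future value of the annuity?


Future value of an ordinary annuity: FV = PMT × ((1 + r)^n − 1) / r
Monthly rate r = 0.043/12 ≈ 0.00358333, n = 78
FV = $1,400.00 × ((1 + 0.043/12)^78 − 1) / (0.043/12)
FV = $1,400.00 × 89.806856
FV = $125,729.60

FV = PMT × ((1+r)^n - 1)/r = $125,729.60


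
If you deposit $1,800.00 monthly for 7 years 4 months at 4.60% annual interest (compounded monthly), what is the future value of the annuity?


Future value of an ordinary annuity: FV = PMT × ((1 + r)^n − 1) / r
Monthly rate r = 0.046/12 ≈ 0.00383333, n = 88
FV = $1,800.00 × ((1 + 0.046/12)^88 − 1) / (0.046/12)
FV = $1,800.00 × 104.426791
FV = $187,968.22

FV = PMT × ((1+r)^n - 1)/r = $187,968.22


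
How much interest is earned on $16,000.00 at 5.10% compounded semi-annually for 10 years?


Compound interest earned = final amount − principal.
A = P(1 + r/n)^(nt) = $16,000.00 × (1 + 0.051/2)^(2 × 10) = $26,474.84
Interest = A − P = $26,474.84 − $16,000.00 = $10,474.84

Interest = A - P = $10,474.84


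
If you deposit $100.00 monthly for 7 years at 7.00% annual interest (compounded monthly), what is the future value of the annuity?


Future value of an ordinary annuity: FV = PMT × ((1 + r)^n − 1) / r
Monthly rate r = 0.07/12 ≈ 0.00583333, n = 84
FV = $100.00 × ((1 + 0.07/12)^84 − 1) / (0.07/12)
FV = $100.00 × 107.998981
FV = $10,799.90

FV = PMT × ((1+r)^n - 1)/r = $10,799.90


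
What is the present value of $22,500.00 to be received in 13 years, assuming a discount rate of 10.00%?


Present value formula: PV = FV / (1 + r)^t
PV = $22,500.00 / (1 + 0.1)^13
PV = $22,500.00 / 3.452271
PV = $6,517.45

PV = FV / (1 + r)^t = $6,517.45


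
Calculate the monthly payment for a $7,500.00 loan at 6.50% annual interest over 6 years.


Loan payment formula: PMT = PV × r / (1 − (1 + r)^(−n))
Monthly rate r = 0.065/12 ≈ 0.00541667, n = 72 months
Denominator: 1 − (1 + 0.065/12)^(−72) = 0.322230
PMT = $7,500.00 × (0.065/12) / 0.322230
PMT = $126.07 per month

PMT = PV × r / (1-(1+r)^(-n)) = $126.07/month


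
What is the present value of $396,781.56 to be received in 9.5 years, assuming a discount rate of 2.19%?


Present value formula: PV = FV / (1 + r)^t
PV = $396,781.56 / (1 + 0.0219)^9.5
PV = $396,781.56 / 1.2285131
PV = $322,977.07

PV = FV / (1 + r)^t = $322,977.07


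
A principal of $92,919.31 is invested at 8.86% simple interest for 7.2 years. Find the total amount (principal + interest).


Total amount formula: A = P(1 + rt) = P + P·r·t
Interest: I = P × r × t = $92,919.31 × 0.0886 × 7.2 = $59,275.09
A = P + I = $92,919.31 + $59,275.09 = $152,194.40

A = P + I = P(1 + rt) = $152,194.40


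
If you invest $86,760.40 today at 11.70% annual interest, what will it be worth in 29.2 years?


Future value formula: FV = PV × (1 + r)^t
FV = $86,760.40 × (1 + 0.117)^29.2
FV = $86,760.40 × 25.301872
FV = $2,195,200.54

FV = PV × (1 + r)^t = $2,195,200.54


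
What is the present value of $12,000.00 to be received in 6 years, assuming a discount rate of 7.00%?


Present value formula: PV = FV / (1 + r)^t
PV = $12,000.00 / (1 + 0.07)^6
PV = $12,000.00 / 1.500730
PV = $7,996.11

PV = FV / (1 + r)^t = $7,996.11


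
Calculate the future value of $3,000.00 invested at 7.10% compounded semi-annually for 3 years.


Compound interest formula: A = P(1 + r/n)^(nt)
A = $3,000.00 × (1 + 0.071/2)^(2 × 3)
Growth factor: (1 + 0.071/2)^6 = 1.232823
A = $3,000.00 × 1.232823
A = $3,698.47

A = P(1 + r/n)^(nt) = $3,698.47


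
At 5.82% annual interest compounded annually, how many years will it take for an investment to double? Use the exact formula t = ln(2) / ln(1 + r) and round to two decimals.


Doubling condition: (1 + r)^t = 2
Take ln of both sides: t × ln(1 + r) = ln(2)
t = ln(2) / ln(1 + r)
t = 0.693147 / 0.056569
t = 12.25

t = ln(2) / ln(1 + r) = 12.25 years


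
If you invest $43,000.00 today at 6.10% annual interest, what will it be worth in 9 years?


Future value formula: FV = PV × (1 + r)^t
FV = $43,000.00 × (1 + 0.061)^9
FV = $43,000.00 × 1.703878
FV = $73,266.75

FV = PV × (1 + r)^t = $73,266.75


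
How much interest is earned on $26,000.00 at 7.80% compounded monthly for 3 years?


Compound interest earned = final amount − principal.
A = P(1 + r/n)^(nt) = $26,000.00 × (1 + 0.078/12)^(12 × 3) = $32,829.89
Interest = A − P = $32,829.89 − $26,000.00 = $6,829.89

Interest = A - P = $6,829.89


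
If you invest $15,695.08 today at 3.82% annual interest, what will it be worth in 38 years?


Future value formula: FV = PV × (1 + r)^t
FV = $15,695.08 × (1 + 0.0382)^38
FV = $15,695.08 × 4.1560325
FV = $65,229.26

FV = PV × (1 + r)^t = $65,229.26


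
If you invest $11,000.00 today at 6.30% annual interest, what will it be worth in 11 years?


Future value formula: FV = PV × (1 + r)^t
FV = $11,000.00 × (1 + 0.063)^11
FV = $11,000.00 × 1.958240
FV = $21,540.64

FV = PV × (1 + r)^t = $21,540.64


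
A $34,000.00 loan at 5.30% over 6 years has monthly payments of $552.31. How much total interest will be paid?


Total paid over the life of the loan = PMT × n.
Total paid = $552.31 × 72 = $39,766.32
Total interest = total paid − principal = $39,766.32 − $34,000.00 = $5,766.32

Total interest = (PMT × n) - PV = $5,766.32


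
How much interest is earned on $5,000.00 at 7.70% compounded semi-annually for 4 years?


Compound interest earned = final amount − principal.
A = P(1 + r/n)^(nt) = $5,000.00 × (1 + 0.077/2)^(2 × 4) = $6,764.29
Interest = A − P = $6,764.29 − $5,000.00 = $1,764.29

Interest = A - P = $1,764.29


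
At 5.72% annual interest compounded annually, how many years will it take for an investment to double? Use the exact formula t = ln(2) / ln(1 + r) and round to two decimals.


Doubling condition: (1 + r)^t = 2
Take ln of both sides: t × ln(1 + r) = ln(2)
t = ln(2) / ln(1 + r)
t = 0.693147 / 0.055624
t = 12.46

t = ln(2) / ln(1 + r) = 12.46 years


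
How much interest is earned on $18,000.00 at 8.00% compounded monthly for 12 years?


Compound interest earned = final amount − principal.
A = P(1 + r/n)^(nt) = $18,000.00 × (1 + 0.08/12)^(12 × 12) = $46,861.01
Interest = A − P = $46,861.01 − $18,000.00 = $28,861.01

Interest = A - P = $28,861.01


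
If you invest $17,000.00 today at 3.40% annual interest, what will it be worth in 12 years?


Future value formula: FV = PV × (1 + r)^t
FV = $17,000.00 × (1 + 0.034)^12
FV = $17,000.00 × 1.493642
FV = $25,391.91

FV = PV × (1 + r)^t = $25,391.91


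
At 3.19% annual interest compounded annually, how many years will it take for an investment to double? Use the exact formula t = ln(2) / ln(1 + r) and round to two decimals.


Doubling condition: (1 + r)^t = 2
Take ln of both sides: t × ln(1 + r) = ln(2)
t = ln(2) / ln(1 + r)
t = 0.693147 / 0.031402
t = 22.07

t = ln(2) / ln(1 + r) = 22.07 years


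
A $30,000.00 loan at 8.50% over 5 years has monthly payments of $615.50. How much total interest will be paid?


Total paid over the life of the loan = PMT × n.
Total paid = $615.50 × 60 = $36,930.00
Total interest = total paid − principal = $36,930.00 − $30,000.00 = $6,930.00

Total interest = (PMT × n) - PV = $6,930.00


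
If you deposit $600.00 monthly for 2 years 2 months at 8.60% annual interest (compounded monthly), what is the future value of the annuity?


Future value of an ordinary annuity: FV = PMT × ((1 + r)^n − 1) / r
Monthly rate r = 0.086/12 ≈ 0.00716667, n = 26
FV = $600.00 × ((1 + 0.086/12)^26 − 1) / (0.086/12)
FV = $600.00 × 28.468386
FV = $17,081.03

FV = PMT × ((1+r)^n - 1)/r = $17,081.03


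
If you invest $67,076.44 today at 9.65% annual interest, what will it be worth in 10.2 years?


Future value formula: FV = PV × (1 + r)^t
FV = $67,076.44 × (1 + 0.0965)^10.2
FV = $67,076.44 × 2.559105
FV = $171,655.65

FV = PV × (1 + r)^t = $171,655.65


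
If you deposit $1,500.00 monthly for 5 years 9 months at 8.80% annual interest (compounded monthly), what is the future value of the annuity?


Future value of an ordinary annuity: FV = PMT × ((1 + r)^n − 1) / r
Monthly rate r = 0.088/12 ≈ 0.00733333, n = 69
FV = $1,500.00 × ((1 + 0.088/12)^69 − 1) / (0.088/12)
FV = $1,500.00 × 89.397789
FV = $134,096.68

FV = PMT × ((1+r)^n - 1)/r = $134,096.68


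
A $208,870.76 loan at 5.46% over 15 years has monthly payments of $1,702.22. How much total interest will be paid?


Total paid over the life of the loan = PMT × n.
Total paid = $1,702.22 × 180 = $306,399.60
Total interest = total paid − principal = $306,399.60 − $208,870.76 = $97,528.84

Total interest = (PMT × n) - PV = $97,528.84


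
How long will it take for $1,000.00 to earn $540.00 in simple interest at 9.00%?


Rearrange the simple interest formula for t:
I = P × r × t  ⇒  t = I / (P × r)
t = $540.00 / ($1,000.00 × 0.09)
t = 6

t = I/(P×r) = 6 years


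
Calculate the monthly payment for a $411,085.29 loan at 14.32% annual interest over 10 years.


Loan payment formula: PMT = PV × r / (1 − (1 + r)^(−n))
Monthly rate r = 0.1432/12 ≈ 0.01193333, n = 120 months
Denominator: 1 − (1 + 0.1432/12)^(−120) = 0.759136
PMT = $411,085.29 × (0.1432/12) / 0.759136
PMT = $6,462.11 per month

PMT = PV × r / (1-(1+r)^(-n)) = $6,462.11/month


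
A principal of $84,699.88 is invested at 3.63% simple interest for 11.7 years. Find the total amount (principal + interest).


Total amount formula: A = P(1 + rt) = P + P·r·t
Interest: I = P × r × t = $84,699.88 × 0.0363 × 11.7 = $35,972.89
A = P + I = $84,699.88 + $35,972.89 = $120,672.77

A = P + I = P(1 + rt) = $120,672.77


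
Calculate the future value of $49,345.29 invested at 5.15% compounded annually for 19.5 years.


Compound interest formula: A = P(1 + r/n)^(nt)
A = $49,345.29 × (1 + 0.0515/1)^(1 × 19.5)
Growth factor: (1 + 0.0515/1)^19.5 = 2.6624466
A = $49,345.29 × 2.6624466
A = $131,379.20

A = P(1 + r/n)^(nt) = $131,379.20


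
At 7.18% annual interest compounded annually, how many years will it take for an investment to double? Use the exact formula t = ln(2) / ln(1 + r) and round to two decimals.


Doubling condition: (1 + r)^t = 2
Take ln of both sides: t × ln(1 + r) = ln(2)
t = ln(2) / ln(1 + r)
t = 0.693147 / 0.069339
t = 10.00

t = ln(2) / ln(1 + r) = 10.00 years


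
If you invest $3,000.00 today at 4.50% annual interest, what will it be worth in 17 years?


Future value formula: FV = PV × (1 + r)^t
FV = $3,000.00 × (1 + 0.045)^17
FV = $3,000.00 × 2.113377
FV = $6,340.13

FV = PV × (1 + r)^t = $6,340.13


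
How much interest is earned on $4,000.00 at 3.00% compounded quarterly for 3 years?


Compound interest earned = final amount − principal.
A = P(1 + r/n)^(nt) = $4,000.00 × (1 + 0.03/4)^(4 × 3) = $4,375.23
Interest = A − P = $4,375.23 − $4,000.00 = $375.23

Interest = A - P = $375.23


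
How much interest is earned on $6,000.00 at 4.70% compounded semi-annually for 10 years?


Compound interest earned = final amount − principal.
A = P(1 + r/n)^(nt) = $6,000.00 × (1 + 0.047/2)^(2 × 10) = $9,547.91
Interest = A − P = $9,547.91 − $6,000.00 = $3,547.91

Interest = A - P = $3,547.91


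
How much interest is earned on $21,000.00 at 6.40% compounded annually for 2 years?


Compound interest earned = final amount − principal.
A = P(1 + r/n)^(nt) = $21,000.00 × (1 + 0.064/1)^(1 × 2) = $23,774.02
Interest = A − P = $23,774.02 − $21,000.00 = $2,774.02

Interest = A - P = $2,774.02


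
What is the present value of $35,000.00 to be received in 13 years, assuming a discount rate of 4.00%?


Present value formula: PV = FV / (1 + r)^t
PV = $35,000.00 / (1 + 0.04)^13
PV = $35,000.00 / 1.665074
PV = $21,020.09

PV = FV / (1 + r)^t = $21,020.09


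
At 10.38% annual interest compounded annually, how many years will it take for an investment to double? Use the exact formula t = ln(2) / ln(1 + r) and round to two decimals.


Doubling condition: (1 + r)^t = 2
Take ln of both sides: t × ln(1 + r) = ln(2)
t = ln(2) / ln(1 + r)
t = 0.693147 / 0.098759
t = 7.02

t = ln(2) / ln(1 + r) = 7.02 years


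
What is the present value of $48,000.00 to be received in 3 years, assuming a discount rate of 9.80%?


Present value formula: PV = FV / (1 + r)^t
PV = $48,000.00 / (1 + 0.098)^3
PV = $48,000.00 / 1.323753
PV = $36,260.54

PV = FV / (1 + r)^t = $36,260.54


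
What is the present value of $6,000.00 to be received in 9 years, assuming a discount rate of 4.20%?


Present value formula: PV = FV / (1 + r)^t
PV = $6,000.00 / (1 + 0.042)^9
PV = $6,000.00 / 1.448136
PV = $4,143.26

PV = FV / (1 + r)^t = $4,143.26


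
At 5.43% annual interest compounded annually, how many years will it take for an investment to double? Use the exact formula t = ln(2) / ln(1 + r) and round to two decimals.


Doubling condition: (1 + r)^t = 2
Take ln of both sides: t × ln(1 + r) = ln(2)
t = ln(2) / ln(1 + r)
t = 0.693147 / 0.052877
t = 13.11

t = ln(2) / ln(1 + r) = 13.11 years


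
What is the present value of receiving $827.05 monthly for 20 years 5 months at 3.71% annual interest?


Present value of an ordinary annuity: PV = PMT × (1 − (1 + r)^(−n)) / r
Monthly rate r = 0.0371/12 ≈ 0.00309167, n = 245
PV = $827.05 × (1 − (1 + 0.0371/12)^(−245)) / (0.0371/12)
PV = $827.05 × 171.621099
PV = $141,939.23

PV = PMT × (1-(1+r)^(-n))/r = $141,939.23


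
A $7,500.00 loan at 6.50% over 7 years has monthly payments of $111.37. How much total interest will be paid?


Total paid over the life of the loan = PMT × n.
Total paid = $111.37 × 84 = $9,355.08
Total interest = total paid − principal = $9,355.08 − $7,500.00 = $1,855.08

Total interest = (PMT × n) - PV = $1,855.08


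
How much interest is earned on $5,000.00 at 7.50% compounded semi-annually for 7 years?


Compound interest earned = final amount − principal.
A = P(1 + r/n)^(nt) = $5,000.00 × (1 + 0.075/2)^(2 × 7) = $8,371.50
Interest = A − P = $8,371.50 − $5,000.00 = $3,371.50

Interest = A - P = $3,371.50


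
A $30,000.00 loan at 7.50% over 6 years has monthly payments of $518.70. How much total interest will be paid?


Total paid over the life of the loan = PMT × n.
Total paid = $518.70 × 72 = $37,346.40
Total interest = total paid − principal = $37,346.40 − $30,000.00 = $7,346.40

Total interest = (PMT × n) - PV = $7,346.40


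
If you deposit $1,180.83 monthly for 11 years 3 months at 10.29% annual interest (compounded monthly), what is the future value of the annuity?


Future value of an ordinary annuity: FV = PMT × ((1 + r)^n − 1) / r
Monthly rate r = 0.1029/12 = 0.008575, n = 135
FV = $1,180.83 × ((1 + 0.1029/12)^135 − 1) / (0.1029/12)
FV = $1,180.83 × 252.6763254
FV = $298,367.79

FV = PMT × ((1+r)^n - 1)/r = $298,367.79


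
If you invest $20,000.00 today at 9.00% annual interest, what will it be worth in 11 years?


Future value formula: FV = PV × (1 + r)^t
FV = $20,000.00 × (1 + 0.09)^11
FV = $20,000.00 × 2.5804264
FV = $51,608.53

FV = PV × (1 + r)^t = $51,608.53


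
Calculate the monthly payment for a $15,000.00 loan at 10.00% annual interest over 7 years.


Loan payment formula: PMT = PV × r / (1 − (1 + r)^(−n))
Monthly rate r = 0.1/12 ≈ 0.00833333, n = 84 months
Denominator: 1 − (1 + 0.1/12)^(−84) = 0.501972
PMT = $15,000.00 × (0.1/12) / 0.501972
PMT = $249.02 per month

PMT = PV × r / (1-(1+r)^(-n)) = $249.02/month


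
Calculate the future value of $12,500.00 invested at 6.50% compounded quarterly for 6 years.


Compound interest formula: A = P(1 + r/n)^(nt)
A = $12,500.00 × (1 + 0.065/4)^(4 × 6)
Growth factor: (1 + 0.065/4)^24 = 1.47235795
A = $12,500.00 × 1.47235795
A = $18,404.47

A = P(1 + r/n)^(nt) = $18,404.47


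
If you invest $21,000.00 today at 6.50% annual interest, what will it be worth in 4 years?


Future value formula: FV = PV × (1 + r)^t
FV = $21,000.00 × (1 + 0.065)^4
FV = $21,000.00 × 1.286466
FV = $27,015.79

FV = PV × (1 + r)^t = $27,015.79


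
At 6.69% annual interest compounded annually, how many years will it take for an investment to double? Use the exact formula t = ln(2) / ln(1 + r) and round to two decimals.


Doubling condition: (1 + r)^t = 2
Take ln of both sides: t × ln(1 + r) = ln(2)
t = ln(2) / ln(1 + r)
t = 0.693147 / 0.064757
t = 10.70

t = ln(2) / ln(1 + r) = 10.70 years


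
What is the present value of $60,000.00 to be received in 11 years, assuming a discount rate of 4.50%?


Present value formula: PV = FV / (1 + r)^t
PV = $60,000.00 / (1 + 0.045)^11
PV = $60,000.00 / 1.62285305
PV = $36,971.92

PV = FV / (1 + r)^t = $36,971.92


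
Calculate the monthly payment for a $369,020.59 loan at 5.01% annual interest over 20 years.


Loan payment formula: PMT = PV × r / (1 − (1 + r)^(−n))
Monthly rate r = 0.0501/12 = 0.004175, n = 240 months
Denominator: 1 − (1 + 0.0501/12)^(−240) = 0.632089
PMT = $369,020.59 × (0.0501/12) / 0.632089
PMT = $2,437.41 per month

PMT = PV × r / (1-(1+r)^(-n)) = $2,437.41/month


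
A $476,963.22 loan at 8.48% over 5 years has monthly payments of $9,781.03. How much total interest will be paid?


Total paid over the life of the loan = PMT × n.
Total paid = $9,781.03 × 60 = $586,861.80
Total interest = total paid − principal = $586,861.80 − $476,963.22 = $109,898.58

Total interest = (PMT × n) - PV = $109,898.58


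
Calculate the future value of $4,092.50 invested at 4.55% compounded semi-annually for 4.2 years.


Compound interest formula: A = P(1 + r/n)^(nt)
A = $4,092.50 × (1 + 0.0455/2)^(2 × 4.2)
Growth factor: (1 + 0.0455/2)^8.4 = 1.207991
A = $4,092.50 × 1.207991
A = $4,943.70

A = P(1 + r/n)^(nt) = $4,943.70


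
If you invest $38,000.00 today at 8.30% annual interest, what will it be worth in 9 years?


Future value formula: FV = PV × (1 + r)^t
FV = $38,000.00 × (1 + 0.083)^9
FV = $38,000.00 × 2.0495386
FV = $77,882.47

FV = PV × (1 + r)^t = $77,882.47


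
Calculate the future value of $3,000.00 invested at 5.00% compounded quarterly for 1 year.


Compound interest formula: A = P(1 + r/n)^(nt)
A = $3,000.00 × (1 + 0.05/4)^(4 × 1)
Growth factor: (1 + 0.05/4)^4 = 1.0509453
A = $3,000.00 × 1.0509453
A = $3,152.84

A = P(1 + r/n)^(nt) = $3,152.84


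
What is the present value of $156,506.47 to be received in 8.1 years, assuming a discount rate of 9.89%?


Present value formula: PV = FV / (1 + r)^t
PV = $156,506.47 / (1 + 0.0989)^8.1
PV = $156,506.47 / 2.146650
PV = $72,907.31

PV = FV / (1 + r)^t = $72,907.31


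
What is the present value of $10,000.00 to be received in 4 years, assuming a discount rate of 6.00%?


Present value formula: PV = FV / (1 + r)^t
PV = $10,000.00 / (1 + 0.06)^4
PV = $10,000.00 / 1.262477
PV = $7,920.94

PV = FV / (1 + r)^t = $7,920.94


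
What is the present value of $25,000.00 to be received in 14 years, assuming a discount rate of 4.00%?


Present value formula: PV = FV / (1 + r)^t
PV = $25,000.00 / (1 + 0.04)^14
PV = $25,000.00 / 1.731676
PV = $14,436.88

PV = FV / (1 + r)^t = $14,436.88


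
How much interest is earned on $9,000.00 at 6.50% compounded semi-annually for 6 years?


Compound interest earned = final amount − principal.
A = P(1 + r/n)^(nt) = $9,000.00 × (1 + 0.065/2)^(2 × 6) = $13,210.62
Interest = A − P = $13,210.62 − $9,000.00 = $4,210.62

Interest = A - P = $4,210.62


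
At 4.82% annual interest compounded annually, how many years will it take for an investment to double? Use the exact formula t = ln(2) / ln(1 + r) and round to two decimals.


Doubling condition: (1 + r)^t = 2
Take ln of both sides: t × ln(1 + r) = ln(2)
t = ln(2) / ln(1 + r)
t = 0.693147 / 0.047074
t = 14.72

t = ln(2) / ln(1 + r) = 14.72 years


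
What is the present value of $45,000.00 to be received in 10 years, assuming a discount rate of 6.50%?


Present value formula: PV = FV / (1 + r)^t
PV = $45,000.00 / (1 + 0.065)^10
PV = $45,000.00 / 1.8771375
PV = $23,972.67

PV = FV / (1 + r)^t = $23,972.67


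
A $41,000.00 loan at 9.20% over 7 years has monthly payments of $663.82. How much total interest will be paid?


Total paid over the life of the loan = PMT × n.
Total paid = $663.82 × 84 = $55,760.88
Total interest = total paid − principal = $55,760.88 − $41,000.00 = $14,760.88

Total interest = (PMT × n) - PV = $14,760.88


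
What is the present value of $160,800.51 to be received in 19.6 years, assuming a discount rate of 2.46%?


Present value formula: PV = FV / (1 + r)^t
PV = $160,800.51 / (1 + 0.0246)^19.6
PV = $160,800.51 / 1.6101461
PV = $99,867.03

PV = FV / (1 + r)^t = $99,867.03


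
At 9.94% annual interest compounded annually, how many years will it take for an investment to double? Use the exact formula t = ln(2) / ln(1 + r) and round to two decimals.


Doubling condition: (1 + r)^t = 2
Take ln of both sides: t × ln(1 + r) = ln(2)
t = ln(2) / ln(1 + r)
t = 0.693147 / 0.094765
t = 7.31

t = ln(2) / ln(1 + r) = 7.31 years


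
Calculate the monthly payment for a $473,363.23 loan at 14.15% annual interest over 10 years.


Loan payment formula: PMT = PV × r / (1 − (1 + r)^(−n))
Monthly rate r = 0.1415/12 ≈ 0.01179167, n = 120 months
Denominator: 1 − (1 + 0.1415/12)^(−120) = 0.7550552
PMT = $473,363.23 × (0.1415/12) / 0.7550552
PMT = $7,392.49 per month

PMT = PV × r / (1-(1+r)^(-n)) = $7,392.49/month


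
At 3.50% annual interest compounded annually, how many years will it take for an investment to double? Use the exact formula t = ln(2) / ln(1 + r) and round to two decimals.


Doubling condition: (1 + r)^t = 2
Take ln of both sides: t × ln(1 + r) = ln(2)
t = ln(2) / ln(1 + r)
t = 0.693147 / 0.034401
t = 20.15

t = ln(2) / ln(1 + r) = 20.15 years


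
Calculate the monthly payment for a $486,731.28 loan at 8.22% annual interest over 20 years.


Loan payment formula: PMT = PV × r / (1 − (1 + r)^(−n))
Monthly rate r = 0.0822/12 = 0.00685, n = 240 months
Denominator: 1 − (1 + 0.0822/12)^(−240) = 0.805708
PMT = $486,731.28 × (0.0822/12) / 0.805708
PMT = $4,138.11 per month

PMT = PV × r / (1-(1+r)^(-n)) = $4,138.11/month


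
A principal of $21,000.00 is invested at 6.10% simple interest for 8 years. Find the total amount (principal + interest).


Total amount formula: A = P(1 + rt) = P + P·r·t
Interest: I = P × r × t = $21,000.00 × 0.061 × 8 = $10,248.00
A = P + I = $21,000.00 + $10,248.00 = $31,248.00

A = P + I = P(1 + rt) = $31,248.00


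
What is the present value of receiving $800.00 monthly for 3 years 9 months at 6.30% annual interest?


Present value of an ordinary annuity: PV = PMT × (1 − (1 + r)^(−n)) / r
Monthly rate r = 0.063/12 = 0.00525, n = 45
PV = $800.00 × (1 − (1 + 0.063/12)^(−45)) / (0.063/12)
PV = $800.00 × 39.986407
PV = $31,989.13

PV = PMT × (1-(1+r)^(-n))/r = $31,989.13


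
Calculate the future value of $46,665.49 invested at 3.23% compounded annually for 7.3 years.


Compound interest formula: A = P(1 + r/n)^(nt)
A = $46,665.49 × (1 + 0.0323/1)^(1 × 7.3)
Growth factor: (1 + 0.0323/1)^7.3 = 1.261198
A = $46,665.49 × 1.261198
A = $58,854.42

A = P(1 + r/n)^(nt) = $58,854.42


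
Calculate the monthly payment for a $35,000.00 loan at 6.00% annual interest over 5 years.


Loan payment formula: PMT = PV × r / (1 − (1 + r)^(−n))
Monthly rate r = 0.06/12 = 0.005, n = 60 months
Denominator: 1 − (1 + 0.06/12)^(−60) = 0.258628
PMT = $35,000.00 × (0.06/12) / 0.258628
PMT = $676.65 per month

PMT = PV × r / (1-(1+r)^(-n)) = $676.65/month


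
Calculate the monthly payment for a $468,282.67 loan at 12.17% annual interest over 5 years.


Loan payment formula: PMT = PV × r / (1 − (1 + r)^(−n))
Monthly rate r = 0.1217/12 ≈ 0.01014167, n = 60 months
Denominator: 1 − (1 + 0.1217/12)^(−60) = 0.4541631
PMT = $468,282.67 × (0.1217/12) / 0.4541631
PMT = $10,456.96 per month

PMT = PV × r / (1-(1+r)^(-n)) = $10,456.96/month


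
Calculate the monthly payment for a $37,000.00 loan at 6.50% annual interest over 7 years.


Loan payment formula: PMT = PV × r / (1 − (1 + r)^(−n))
Monthly rate r = 0.065/12 ≈ 0.00541667, n = 84 months
Denominator: 1 − (1 + 0.065/12)^(−84) = 0.364773
PMT = $37,000.00 × (0.065/12) / 0.364773
PMT = $549.43 per month

PMT = PV × r / (1-(1+r)^(-n)) = $549.43/month


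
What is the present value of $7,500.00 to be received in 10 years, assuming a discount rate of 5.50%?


Present value formula: PV = FV / (1 + r)^t
PV = $7,500.00 / (1 + 0.055)^10
PV = $7,500.00 / 1.708144
PV = $4,390.73

PV = FV / (1 + r)^t = $4,390.73


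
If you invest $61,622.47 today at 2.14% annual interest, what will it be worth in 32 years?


Future value formula: FV = PV × (1 + r)^t
FV = $61,622.47 × (1 + 0.0214)^32
FV = $61,622.47 × 1.969098
FV = $121,340.68

FV = PV × (1 + r)^t = $121,340.68


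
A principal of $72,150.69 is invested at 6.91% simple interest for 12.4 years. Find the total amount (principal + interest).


Total amount formula: A = P(1 + rt) = P + P·r·t
Interest: I = P × r × t = $72,150.69 × 0.0691 × 12.4 = $61,821.60
A = P + I = $72,150.69 + $61,821.60 = $133,972.29

A = P + I = P(1 + rt) = $133,972.29


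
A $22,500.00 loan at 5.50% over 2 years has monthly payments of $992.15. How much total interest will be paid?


Total paid over the life of the loan = PMT × n.
Total paid = $992.15 × 24 = $23,811.60
Total interest = total paid − principal = $23,811.60 − $22,500.00 = $1,311.60

Total interest = (PMT × n) - PV = $1,311.60
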